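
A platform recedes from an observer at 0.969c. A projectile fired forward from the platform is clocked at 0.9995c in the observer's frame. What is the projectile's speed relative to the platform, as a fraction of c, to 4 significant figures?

Inverse velocity addition: u' = (u − v)/(1 − uv/c²)
= (0.9995 − 0.969)/(1 − 0.9995×0.969) = 0.03050/0.0314845 = 0.9687

u' ≈ 0.9687c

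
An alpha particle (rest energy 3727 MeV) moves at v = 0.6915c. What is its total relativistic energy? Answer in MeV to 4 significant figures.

E ≈ 5159 MeV

γ = 1/√(1 − 0.6915²) = 1.38432
E = γm₀c² = 1.38432 × 3727 MeV = 5159 MeV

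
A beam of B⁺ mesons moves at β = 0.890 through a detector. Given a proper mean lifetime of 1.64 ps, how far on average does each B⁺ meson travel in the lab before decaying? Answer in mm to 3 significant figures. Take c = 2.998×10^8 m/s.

d ≈ 0.960 mm

γ = 1/√(1 − 0.890²) = 2.1932
Dilated lifetime: Δt = γτ₀ = 2.1932 × 1.64 ps = 3.5968 ps
d = vΔt = 0.890c × 3.5968 ps = 2.6682×10^8 m/s × 3.5968×10^-12 s = 0.960 mm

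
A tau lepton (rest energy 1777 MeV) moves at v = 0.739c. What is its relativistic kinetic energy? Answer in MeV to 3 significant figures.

γ = 1/√(1 − 0.739²) = 1.4843
K = (γ − 1)m₀c² = (1.4843 − 1) × 1777 MeV = 0.48433 × 1777 MeV = 861 MeV

K ≈ 861 MeV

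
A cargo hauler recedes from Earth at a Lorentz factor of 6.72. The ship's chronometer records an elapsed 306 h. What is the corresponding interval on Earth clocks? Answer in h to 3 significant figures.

γ = 6.72 (given)
Time dilation: Δt = γτ₀ = 6.72 × 306 h = 2060 h

Δt ≈ 2060 h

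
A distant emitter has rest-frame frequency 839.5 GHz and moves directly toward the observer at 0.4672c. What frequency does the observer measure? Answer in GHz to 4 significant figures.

f_obs ≈ 1393 GHz

Relativistic Doppler: f_obs = f_src √((1+β)/(1−β))
= 839.5 × √(1.46720/0.532800) = 839.5 × 1.65944 = 1393 GHz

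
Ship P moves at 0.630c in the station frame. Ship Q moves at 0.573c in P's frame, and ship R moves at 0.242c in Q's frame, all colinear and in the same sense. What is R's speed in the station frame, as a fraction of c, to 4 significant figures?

Compose boost 2: (0.573 + 0.630)/(1 + 0.573×0.630) = 1.203/1.36099 = 0.883915
Compose boost 3: (0.242 + 0.883915)/(1 + 0.242×0.883915) = 1.12592/1.21391 = 0.9275

u ≈ 0.9275c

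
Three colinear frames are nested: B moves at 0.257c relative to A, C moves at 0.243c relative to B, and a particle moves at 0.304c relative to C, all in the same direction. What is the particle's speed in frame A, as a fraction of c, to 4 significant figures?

u ≈ 0.6777c

Compose boost 2: (0.243 + 0.257)/(1 + 0.243×0.257) = 0.5000/1.06245 = 0.470610
Compose boost 3: (0.304 + 0.470610)/(1 + 0.304×0.470610) = 0.774610/1.14307 = 0.6777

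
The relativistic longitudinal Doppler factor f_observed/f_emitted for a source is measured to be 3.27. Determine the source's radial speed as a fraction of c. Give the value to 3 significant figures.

β ≈ 0.829

f_obs/f_src = √((1+β)/(1−β)) = 3.27  ⇒  (1+β)/(1−β) = 10.693
β = |1 − D²|/(1 + D²) = |1 − 10.693|/(1 + 10.693) = 0.829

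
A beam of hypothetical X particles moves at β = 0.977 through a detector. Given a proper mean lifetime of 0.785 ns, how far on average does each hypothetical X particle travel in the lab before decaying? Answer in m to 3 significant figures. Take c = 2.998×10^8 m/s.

γ = 1/√(1 − 0.977²) = 4.6896
Dilated lifetime: Δt = γτ₀ = 4.6896 × 0.785 ns = 3.6813 ns
d = vΔt = 0.977c × 3.6813 ns = 2.9290×10^8 m/s × 3.6813×10^-9 s = 1.08 m

d ≈ 1.08 m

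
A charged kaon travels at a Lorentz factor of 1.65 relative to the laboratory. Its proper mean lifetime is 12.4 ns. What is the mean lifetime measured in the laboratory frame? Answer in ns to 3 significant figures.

γ = 1.65 (given)
Time dilation: Δt = γτ₀ = 1.65 × 12.4 ns = 20.5 ns

Δt ≈ 20.5 ns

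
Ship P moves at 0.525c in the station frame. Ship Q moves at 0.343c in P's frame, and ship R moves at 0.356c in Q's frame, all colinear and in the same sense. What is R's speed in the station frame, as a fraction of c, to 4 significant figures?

Compose boost 2: (0.343 + 0.525)/(1 + 0.343×0.525) = 0.8680/1.18007 = 0.735546
Compose boost 3: (0.356 + 0.735546)/(1 + 0.356×0.735546) = 1.09155/1.26185 = 0.8650

u ≈ 0.8650c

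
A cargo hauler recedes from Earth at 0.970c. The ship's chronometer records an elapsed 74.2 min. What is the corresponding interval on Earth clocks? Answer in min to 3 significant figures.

γ = 1/√(1 − 0.970²) = 4.1135
Time dilation: Δt = γτ₀ = 4.1135 × 74.2 min = 305 min

Δt ≈ 305 min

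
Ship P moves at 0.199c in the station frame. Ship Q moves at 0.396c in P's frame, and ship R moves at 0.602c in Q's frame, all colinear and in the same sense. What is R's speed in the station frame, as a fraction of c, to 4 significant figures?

u ≈ 0.8660c

Compose boost 2: (0.396 + 0.199)/(1 + 0.396×0.199) = 0.5950/1.07880 = 0.551537
Compose boost 3: (0.602 + 0.551537)/(1 + 0.602×0.551537) = 1.15354/1.33203 = 0.8660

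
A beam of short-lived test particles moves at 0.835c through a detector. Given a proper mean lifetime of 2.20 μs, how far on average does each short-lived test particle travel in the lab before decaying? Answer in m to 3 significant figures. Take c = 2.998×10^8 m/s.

d ≈ 1000 m

γ = 1/√(1 − 0.835²) = 1.8174
Dilated lifetime: Δt = γτ₀ = 1.8174 × 2.20 μs = 3.9982 μs
d = vΔt = 0.835c × 3.9982 μs = 2.5033×10^8 m/s × 3.9982×10^-6 s = 1000 m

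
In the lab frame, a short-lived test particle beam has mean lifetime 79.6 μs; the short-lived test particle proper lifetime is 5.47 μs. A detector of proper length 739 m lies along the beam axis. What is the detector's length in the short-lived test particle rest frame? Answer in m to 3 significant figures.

Time dilation ⇒ γ = Δt/τ₀ = 79.6/5.47 = 14.552
Length contraction: L = L₀/γ = 739/14.552 = 50.8 m

L ≈ 50.8 m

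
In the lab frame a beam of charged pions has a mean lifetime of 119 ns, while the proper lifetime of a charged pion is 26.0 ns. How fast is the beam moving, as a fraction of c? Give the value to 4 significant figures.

γ = Δt/τ₀ = 119/26.0 = 4.57692
β = √(1 − 1/γ²) = √(1 − 1/4.57692²) = 0.9758

β ≈ 0.9758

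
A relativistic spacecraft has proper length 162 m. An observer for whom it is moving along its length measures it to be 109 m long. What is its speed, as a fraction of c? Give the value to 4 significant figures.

γ = L₀/L = 162/109 = 1.48624
β = √(1 − 1/γ²) = 0.7398

β ≈ 0.7398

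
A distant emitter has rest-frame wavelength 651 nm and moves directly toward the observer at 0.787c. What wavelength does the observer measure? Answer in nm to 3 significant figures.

λ_obs ≈ 225 nm

Relativistic Doppler: λ_obs = λ_src √((1−β)/(1+β))
= 651 × √(0.21300/1.7870) = 651 × 0.34525 = 225 nm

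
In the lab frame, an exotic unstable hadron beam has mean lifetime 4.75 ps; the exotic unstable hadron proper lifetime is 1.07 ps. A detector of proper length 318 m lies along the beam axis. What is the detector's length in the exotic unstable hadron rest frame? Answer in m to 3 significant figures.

L ≈ 71.6 m

Time dilation ⇒ γ = Δt/τ₀ = 4.75/1.07 = 4.4393
Length contraction: L = L₀/γ = 318/4.4393 = 71.6 m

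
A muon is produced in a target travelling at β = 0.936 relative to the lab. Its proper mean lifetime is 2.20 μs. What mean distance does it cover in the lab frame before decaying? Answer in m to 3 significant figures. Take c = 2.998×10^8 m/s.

γ = 1/√(1 − 0.936²) = 2.8409
Dilated lifetime: Δt = γτ₀ = 2.8409 × 2.20 μs = 6.2500 μs
d = vΔt = 0.936c × 6.2500 μs = 2.8061×10^8 m/s × 6.2500×10^-6 s = 1750 m

d ≈ 1750 m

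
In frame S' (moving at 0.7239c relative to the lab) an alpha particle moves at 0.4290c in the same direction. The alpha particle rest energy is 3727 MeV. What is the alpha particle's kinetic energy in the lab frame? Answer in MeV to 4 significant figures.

K ≈ 4111 MeV

u_lab = (0.4290 + 0.7239)/(1 + 0.4290×0.7239) = 0.8797049
γ = 1/√(1 − 0.8797049²) = 2.10296
K = (γ − 1)m₀c² = (2.10296 − 1) × 3727 = 1.10296 × 3727 = 4111 MeV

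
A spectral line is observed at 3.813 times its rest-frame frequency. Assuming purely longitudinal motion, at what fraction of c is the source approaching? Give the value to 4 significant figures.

β ≈ 0.8713

f_obs/f_src = √((1+β)/(1−β)) = 3.813  ⇒  (1+β)/(1−β) = 14.5390
β = |1 − D²|/(1 + D²) = |1 − 14.5390|/(1 + 14.5390) = 0.8713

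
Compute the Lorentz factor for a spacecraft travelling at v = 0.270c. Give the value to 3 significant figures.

γ ≈ 1.04

γ = 1/√(1 − β²) = 1/√(1 − 0.270²) = 1/√(0.92710) = 1.04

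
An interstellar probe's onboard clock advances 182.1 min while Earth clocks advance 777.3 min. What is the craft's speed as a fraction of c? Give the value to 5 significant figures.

γ = Δt/τ₀ = 777.3/182.1 = 4.268534
β = √(1 − 1/γ²) = √(1 − 1/4.268534²) = 0.97217

β ≈ 0.97217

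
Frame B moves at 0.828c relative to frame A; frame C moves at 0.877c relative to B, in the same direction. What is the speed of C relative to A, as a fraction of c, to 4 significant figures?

u ≈ 0.9877c

Compose boost 2: (0.877 + 0.828)/(1 + 0.877×0.828) = 1.705/1.72616 = 0.9877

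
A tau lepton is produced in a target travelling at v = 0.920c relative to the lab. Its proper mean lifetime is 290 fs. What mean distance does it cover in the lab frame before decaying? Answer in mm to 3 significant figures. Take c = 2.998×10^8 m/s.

d ≈ 0.204 mm

γ = 1/√(1 − 0.920²) = 2.5516
Dilated lifetime: Δt = γτ₀ = 2.5516 × 290 fs = 739.95 fs
d = vΔt = 0.920c × 739.95 fs = 2.7582×10^8 m/s × 7.3995×10^-13 s = 0.204 mm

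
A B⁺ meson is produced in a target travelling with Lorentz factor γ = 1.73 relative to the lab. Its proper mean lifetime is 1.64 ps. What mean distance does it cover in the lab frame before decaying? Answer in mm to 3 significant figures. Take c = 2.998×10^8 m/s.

d ≈ 0.694 mm

β = √(1 − 1/γ²) = √(1 − 1/1.73²) = 0.81601
Dilated lifetime: Δt = γτ₀ = 1.73 × 1.64 ps = 2.8372 ps
d = vΔt = 0.81601c × 2.8372 ps = 2.4464×10^8 m/s × 2.8372×10^-12 s = 0.694 mm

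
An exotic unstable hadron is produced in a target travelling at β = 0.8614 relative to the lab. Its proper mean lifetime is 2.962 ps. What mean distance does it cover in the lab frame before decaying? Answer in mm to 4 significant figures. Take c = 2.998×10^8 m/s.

γ = 1/√(1 − 0.8614²) = 1.96879
Dilated lifetime: Δt = γτ₀ = 1.96879 × 2.962 ps = 5.83154 ps
d = vΔt = 0.8614c × 5.83154 ps = 2.58248×10^8 m/s × 5.83154×10^-12 s = 1.506 mm

d ≈ 1.506 mm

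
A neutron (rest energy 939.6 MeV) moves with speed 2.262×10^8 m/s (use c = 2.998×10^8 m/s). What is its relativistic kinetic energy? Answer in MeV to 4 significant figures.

K ≈ 492.1 MeV

β = v/c = 2.262×10^8 / 2.998×10^8 = 0.754503
γ = 1/√(1 − 0.754503²) = 1.52370
K = (γ − 1)m₀c² = (1.52370 − 1) × 939.6 MeV = 0.523701 × 939.6 MeV = 492.1 MeV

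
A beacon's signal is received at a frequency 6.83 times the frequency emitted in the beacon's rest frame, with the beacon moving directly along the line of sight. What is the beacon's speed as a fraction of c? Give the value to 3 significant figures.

f_obs/f_src = √((1+β)/(1−β)) = 6.83  ⇒  (1+β)/(1−β) = 46.649
β = |1 − D²|/(1 + D²) = |1 − 46.649|/(1 + 46.649) = 0.958

β ≈ 0.958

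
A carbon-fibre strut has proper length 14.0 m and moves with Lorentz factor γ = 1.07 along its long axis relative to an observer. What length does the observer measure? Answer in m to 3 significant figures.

γ = 1.07 (given)
Length contraction: L = L₀/γ = 14.0/1.07 = 13.1 m

L ≈ 13.1 m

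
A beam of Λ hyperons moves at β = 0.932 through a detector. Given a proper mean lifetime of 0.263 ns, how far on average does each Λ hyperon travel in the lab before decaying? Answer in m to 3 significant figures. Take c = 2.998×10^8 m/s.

d ≈ 0.203 m

γ = 1/√(1 − 0.932²) = 2.7589
Dilated lifetime: Δt = γτ₀ = 2.7589 × 0.263 ns = 0.72560 ns
d = vΔt = 0.932c × 0.72560 ns = 2.7941×10^8 m/s × 7.2560×10^-10 s = 0.203 m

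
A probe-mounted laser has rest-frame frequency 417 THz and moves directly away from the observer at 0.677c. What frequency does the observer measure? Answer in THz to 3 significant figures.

f_obs ≈ 183 THz

Relativistic Doppler: f_obs = f_src √((1−β)/(1+β))
= 417 × √(0.32300/1.6770) = 417 × 0.43887 = 183 THz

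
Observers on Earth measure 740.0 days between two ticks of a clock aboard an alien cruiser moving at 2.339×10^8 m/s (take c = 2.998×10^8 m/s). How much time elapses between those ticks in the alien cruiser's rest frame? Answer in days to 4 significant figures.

β = v/c = 2.339×10^8 / 2.998×10^8 = 0.780187
γ = 1/√(1 − 0.780187²) = 1.59860
Proper time: τ₀ = Δt/γ = 740.0/1.59860 = 462.9 days

τ₀ ≈ 462.9 days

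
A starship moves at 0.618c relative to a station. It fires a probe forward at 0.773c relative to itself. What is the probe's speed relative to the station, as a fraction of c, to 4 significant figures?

Relativistic velocity addition: u = (u' + v)/(1 + u'v/c²)
= (0.773 + 0.618)/(1 + 0.773×0.618) = 1.391/1.47771 = 0.9413

u ≈ 0.9413c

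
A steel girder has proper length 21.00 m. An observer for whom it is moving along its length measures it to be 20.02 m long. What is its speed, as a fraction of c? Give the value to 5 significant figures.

γ = L₀/L = 21.00/20.02 = 1.048951
β = √(1 − 1/γ²) = 0.30192

β ≈ 0.30192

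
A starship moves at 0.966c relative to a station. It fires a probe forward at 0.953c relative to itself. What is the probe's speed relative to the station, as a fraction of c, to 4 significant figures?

Relativistic velocity addition: u = (u' + v)/(1 + u'v/c²)
= (0.953 + 0.966)/(1 + 0.953×0.966) = 1.919/1.92060 = 0.9992

u ≈ 0.9992c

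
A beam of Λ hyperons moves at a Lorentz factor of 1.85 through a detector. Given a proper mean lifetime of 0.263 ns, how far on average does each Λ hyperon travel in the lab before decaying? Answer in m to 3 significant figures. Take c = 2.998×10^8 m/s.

d ≈ 0.123 m

β = √(1 − 1/γ²) = √(1 − 1/1.85²) = 0.84132
Dilated lifetime: Δt = γτ₀ = 1.85 × 0.263 ns = 0.48655 ns
d = vΔt = 0.84132c × 0.48655 ns = 2.5223×10^8 m/s × 4.8655×10^-10 s = 0.123 m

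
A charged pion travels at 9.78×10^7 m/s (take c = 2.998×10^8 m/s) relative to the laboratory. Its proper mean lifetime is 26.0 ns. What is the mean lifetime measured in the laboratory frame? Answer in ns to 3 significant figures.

Δt ≈ 27.5 ns

β = v/c = 9.78×10^7 / 2.998×10^8 = 0.32622
γ = 1/√(1 − 0.32622²) = 1.0579
Time dilation: Δt = γτ₀ = 1.0579 × 26.0 ns = 27.5 ns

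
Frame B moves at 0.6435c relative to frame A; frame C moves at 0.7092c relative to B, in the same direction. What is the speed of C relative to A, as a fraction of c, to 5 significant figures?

u ≈ 0.92882c

Compose boost 2: (0.7092 + 0.6435)/(1 + 0.7092×0.6435) = 1.3527/1.456370 = 0.92882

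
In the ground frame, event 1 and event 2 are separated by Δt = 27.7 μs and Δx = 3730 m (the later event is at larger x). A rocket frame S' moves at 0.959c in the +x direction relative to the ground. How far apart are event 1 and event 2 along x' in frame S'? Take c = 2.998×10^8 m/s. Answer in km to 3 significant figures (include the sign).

Δx' ≈ -14.9 km

γ = 1/√(1 − 0.959²) = 3.5285
Δx' = γ(Δx − vΔt) = 3.5285 × (3730 m − 0.959×(2.998×10^8 m/s)×27.7×10^-6 s)
= 3.5285 × (-4234.0 m) = -14.9 km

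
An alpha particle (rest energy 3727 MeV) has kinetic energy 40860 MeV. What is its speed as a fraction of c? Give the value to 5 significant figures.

γ = 1 + K/(m₀c²) = 1 + 40860/3727 = 11.96324
β = √(1 − 1/γ²) = 0.99650

β ≈ 0.99650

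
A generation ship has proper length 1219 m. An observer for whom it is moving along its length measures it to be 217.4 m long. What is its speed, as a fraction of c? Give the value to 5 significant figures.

β ≈ 0.98397

γ = L₀/L = 1219/217.4 = 5.607176
β = √(1 − 1/γ²) = 0.98397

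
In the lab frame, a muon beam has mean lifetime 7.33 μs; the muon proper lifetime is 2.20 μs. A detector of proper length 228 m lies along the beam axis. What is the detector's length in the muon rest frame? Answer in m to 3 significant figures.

Time dilation ⇒ γ = Δt/τ₀ = 7.33/2.20 = 3.3318
Length contraction: L = L₀/γ = 228/3.3318 = 68.4 m

L ≈ 68.4 m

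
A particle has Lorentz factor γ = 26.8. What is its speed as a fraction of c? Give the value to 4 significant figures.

β = √(1 − 1/γ²) = √(1 − 1/26.8²) = √(0.998608) = 0.9993

β ≈ 0.9993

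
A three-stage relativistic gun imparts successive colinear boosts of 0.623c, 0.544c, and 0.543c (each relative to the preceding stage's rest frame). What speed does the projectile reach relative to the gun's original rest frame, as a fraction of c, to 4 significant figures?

u ≈ 0.9602c

Compose boost 2: (0.544 + 0.623)/(1 + 0.544×0.623) = 1.167/1.33891 = 0.871603
Compose boost 3: (0.543 + 0.871603)/(1 + 0.543×0.871603) = 1.41460/1.47328 = 0.9602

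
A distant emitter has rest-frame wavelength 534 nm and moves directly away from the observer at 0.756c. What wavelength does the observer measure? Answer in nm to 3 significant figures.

Relativistic Doppler: λ_obs = λ_src √((1+β)/(1−β))
= 534 × √(1.7560/0.24400) = 534 × 2.6827 = 1430 nm

λ_obs ≈ 1430 nm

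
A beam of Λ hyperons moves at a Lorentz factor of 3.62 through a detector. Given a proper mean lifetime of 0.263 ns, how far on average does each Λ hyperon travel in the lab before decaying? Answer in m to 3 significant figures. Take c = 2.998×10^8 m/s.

β = √(1 − 1/γ²) = √(1 − 1/3.62²) = 0.96109
Dilated lifetime: Δt = γτ₀ = 3.62 × 0.263 ns = 0.95206 ns
d = vΔt = 0.96109c × 0.95206 ns = 2.8813×10^8 m/s × 9.5206×10^-10 s = 0.274 m

d ≈ 0.274 m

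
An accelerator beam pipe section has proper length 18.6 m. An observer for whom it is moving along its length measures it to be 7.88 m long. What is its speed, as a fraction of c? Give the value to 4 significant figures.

γ = L₀/L = 18.6/7.88 = 2.36041
β = √(1 − 1/γ²) = 0.9058

β ≈ 0.9058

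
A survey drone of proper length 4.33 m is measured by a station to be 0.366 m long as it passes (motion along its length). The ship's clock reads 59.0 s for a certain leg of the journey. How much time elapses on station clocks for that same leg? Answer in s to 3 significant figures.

Length contraction ⇒ γ = L₀/L = 4.33/0.366 = 11.831
Time dilation: Δt = γτ₀ = 11.831 × 59.0 s = 698 s

Δt ≈ 698 s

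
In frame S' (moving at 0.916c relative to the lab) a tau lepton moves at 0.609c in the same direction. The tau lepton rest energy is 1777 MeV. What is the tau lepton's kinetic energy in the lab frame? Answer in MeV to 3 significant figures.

u_lab = (0.609 + 0.916)/(1 + 0.609×0.916) = 0.978917
γ = 1/√(1 − 0.978917²) = 4.8958
K = (γ − 1)m₀c² = (4.8958 − 1) × 1777 = 3.8958 × 1777 = 6920 MeV

K ≈ 6920 MeV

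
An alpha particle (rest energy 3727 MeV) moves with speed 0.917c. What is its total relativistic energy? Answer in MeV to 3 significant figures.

E ≈ 9340 MeV

γ = 1/√(1 − 0.917²) = 2.5070
E = γm₀c² = 2.5070 × 3727 MeV = 9340 MeV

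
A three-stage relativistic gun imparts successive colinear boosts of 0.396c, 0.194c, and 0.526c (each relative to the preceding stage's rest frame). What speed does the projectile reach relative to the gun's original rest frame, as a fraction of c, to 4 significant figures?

u ≈ 0.8337c

Compose boost 2: (0.194 + 0.396)/(1 + 0.194×0.396) = 0.5900/1.07682 = 0.547908
Compose boost 3: (0.526 + 0.547908)/(1 + 0.526×0.547908) = 1.07391/1.28820 = 0.8337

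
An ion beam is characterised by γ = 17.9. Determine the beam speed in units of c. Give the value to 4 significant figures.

β ≈ 0.9984

β = √(1 − 1/γ²) = √(1 − 1/17.9²) = √(0.996879) = 0.9984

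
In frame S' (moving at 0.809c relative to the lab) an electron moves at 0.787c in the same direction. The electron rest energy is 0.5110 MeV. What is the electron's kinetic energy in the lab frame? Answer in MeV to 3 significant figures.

u_lab = (0.787 + 0.809)/(1 + 0.787×0.809) = 0.975143
γ = 1/√(1 − 0.975143²) = 4.5131
K = (γ − 1)m₀c² = (4.5131 − 1) × 0.5110 = 3.5131 × 0.5110 = 1.80 MeV

K ≈ 1.80 MeV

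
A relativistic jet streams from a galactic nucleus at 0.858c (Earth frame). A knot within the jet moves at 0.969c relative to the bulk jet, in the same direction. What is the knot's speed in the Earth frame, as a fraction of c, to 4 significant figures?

Relativistic velocity addition: u = (u' + v)/(1 + u'v/c²)
= (0.969 + 0.858)/(1 + 0.969×0.858) = 1.827/1.83140 = 0.9976

u ≈ 0.9976c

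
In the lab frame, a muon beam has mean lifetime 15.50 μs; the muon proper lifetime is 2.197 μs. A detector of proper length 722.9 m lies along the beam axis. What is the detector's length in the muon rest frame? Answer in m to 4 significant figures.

L ≈ 102.5 m

Time dilation ⇒ γ = Δt/τ₀ = 15.50/2.197 = 7.05508
Length contraction: L = L₀/γ = 722.9/7.05508 = 102.5 m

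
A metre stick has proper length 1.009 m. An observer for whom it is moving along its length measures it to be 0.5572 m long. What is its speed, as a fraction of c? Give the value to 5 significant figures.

γ = L₀/L = 1.009/0.5572 = 1.810840
β = √(1 − 1/γ²) = 0.83369

β ≈ 0.83369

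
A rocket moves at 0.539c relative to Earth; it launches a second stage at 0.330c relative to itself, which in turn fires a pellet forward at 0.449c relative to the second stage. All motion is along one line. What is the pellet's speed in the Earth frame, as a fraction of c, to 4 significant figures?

Compose boost 2: (0.330 + 0.539)/(1 + 0.330×0.539) = 0.8690/1.17787 = 0.737772
Compose boost 3: (0.449 + 0.737772)/(1 + 0.449×0.737772) = 1.18677/1.33126 = 0.8915

u ≈ 0.8915c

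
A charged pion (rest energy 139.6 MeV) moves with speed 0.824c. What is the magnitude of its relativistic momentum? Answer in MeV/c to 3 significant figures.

p ≈ 203 MeV/c

γ = 1/√(1 − 0.824²) = 1.7649
p = γβm₀c = 1.7649 × 0.824 × 139.6 MeV/c = 203 MeV/c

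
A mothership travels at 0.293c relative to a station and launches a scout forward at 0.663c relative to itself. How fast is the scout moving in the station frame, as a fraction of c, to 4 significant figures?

Compose boost 2: (0.663 + 0.293)/(1 + 0.663×0.293) = 0.9560/1.19426 = 0.8005

u ≈ 0.8005c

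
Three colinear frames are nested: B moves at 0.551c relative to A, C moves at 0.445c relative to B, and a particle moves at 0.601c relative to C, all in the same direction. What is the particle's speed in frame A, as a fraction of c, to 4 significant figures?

u ≈ 0.9461c

Compose boost 2: (0.445 + 0.551)/(1 + 0.445×0.551) = 0.9960/1.24520 = 0.799875
Compose boost 3: (0.601 + 0.799875)/(1 + 0.601×0.799875) = 1.40087/1.48072 = 0.9461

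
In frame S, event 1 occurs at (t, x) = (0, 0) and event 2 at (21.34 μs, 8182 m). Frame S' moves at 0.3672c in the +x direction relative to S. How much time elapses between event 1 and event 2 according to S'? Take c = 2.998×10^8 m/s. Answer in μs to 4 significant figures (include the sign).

γ = 1/√(1 − 0.3672²) = 1.07510
Δt' = γ(Δt − vΔx/c²) = 1.07510 × (21.34 μs − 0.3672×8182 m / (2.998×10^8 m/s))
= 1.07510 × (11.3186 μs) = 12.17 μs

Δt' ≈ 12.17 μs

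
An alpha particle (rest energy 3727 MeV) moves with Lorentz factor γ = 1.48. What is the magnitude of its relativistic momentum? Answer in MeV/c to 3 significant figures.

p ≈ 4070 MeV/c

β = √(1 − 1/γ²) = √(1 − 1/1.48²) = 0.73720
p = γβm₀c = 1.48 × 0.73720 × 3727 MeV/c = 4070 MeV/c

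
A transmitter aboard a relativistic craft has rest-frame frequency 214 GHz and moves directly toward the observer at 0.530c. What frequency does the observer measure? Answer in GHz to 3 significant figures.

Relativistic Doppler: f_obs = f_src √((1+β)/(1−β))
= 214 × √(1.5300/0.47000) = 214 × 1.8043 = 386 GHz

f_obs ≈ 386 GHz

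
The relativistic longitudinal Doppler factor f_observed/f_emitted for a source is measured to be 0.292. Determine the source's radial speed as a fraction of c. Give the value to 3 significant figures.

β ≈ 0.843

f_obs/f_src = √((1−β)/(1+β)) = 0.292  ⇒  (1−β)/(1+β) = 0.085264
β = |1 − D²|/(1 + D²) = |1 − 0.085264|/(1 + 0.085264) = 0.843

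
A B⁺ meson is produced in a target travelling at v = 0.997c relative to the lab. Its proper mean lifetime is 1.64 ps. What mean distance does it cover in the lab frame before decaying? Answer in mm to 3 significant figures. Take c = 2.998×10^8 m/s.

γ = 1/√(1 − 0.997²) = 12.920
Dilated lifetime: Δt = γτ₀ = 12.920 × 1.64 ps = 21.188 ps
d = vΔt = 0.997c × 21.188 ps = 2.9890×10^8 m/s × 2.1188×10^-11 s = 6.33 mm

d ≈ 6.33 mm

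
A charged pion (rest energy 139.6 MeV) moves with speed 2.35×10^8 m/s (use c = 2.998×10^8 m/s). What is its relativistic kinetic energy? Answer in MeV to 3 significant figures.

K ≈ 85.2 MeV

β = v/c = 2.35×10^8 / 2.998×10^8 = 0.78386
γ = 1/√(1 − 0.78386²) = 1.6105
K = (γ − 1)m₀c² = (1.6105 − 1) × 139.6 MeV = 0.61045 × 139.6 MeV = 85.2 MeV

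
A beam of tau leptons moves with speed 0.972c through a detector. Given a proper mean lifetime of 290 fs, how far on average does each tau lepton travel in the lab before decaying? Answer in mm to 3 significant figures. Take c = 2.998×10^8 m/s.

γ = 1/√(1 − 0.972²) = 4.2557
Dilated lifetime: Δt = γτ₀ = 4.2557 × 290 fs = 1234.1 fs
d = vΔt = 0.972c × 1234.1 fs = 2.9141×10^8 m/s × 1.2341×10^-12 s = 0.360 mm

d ≈ 0.360 mm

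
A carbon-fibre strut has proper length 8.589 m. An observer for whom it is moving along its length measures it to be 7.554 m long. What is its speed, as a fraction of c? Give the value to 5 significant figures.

β ≈ 0.47590

γ = L₀/L = 8.589/7.554 = 1.137014
β = √(1 − 1/γ²) = 0.47590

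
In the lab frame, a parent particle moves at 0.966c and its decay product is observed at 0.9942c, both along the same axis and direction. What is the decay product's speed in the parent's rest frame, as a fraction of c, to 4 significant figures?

Inverse velocity addition: u' = (u − v)/(1 − uv/c²)
= (0.9942 − 0.966)/(1 − 0.9942×0.966) = 0.02820/0.0396028 = 0.7121

u' ≈ 0.7121c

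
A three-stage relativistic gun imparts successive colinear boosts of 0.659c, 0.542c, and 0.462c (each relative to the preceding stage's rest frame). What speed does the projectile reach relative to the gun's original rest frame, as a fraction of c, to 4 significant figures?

Compose boost 2: (0.542 + 0.659)/(1 + 0.542×0.659) = 1.201/1.35718 = 0.884924
Compose boost 3: (0.462 + 0.884924)/(1 + 0.462×0.884924) = 1.34692/1.40884 = 0.9561

u ≈ 0.9561c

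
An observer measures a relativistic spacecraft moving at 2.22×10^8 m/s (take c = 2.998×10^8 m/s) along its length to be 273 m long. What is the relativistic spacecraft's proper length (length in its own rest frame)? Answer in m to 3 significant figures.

β = v/c = 2.22×10^8 / 2.998×10^8 = 0.74049
γ = 1/√(1 − 0.74049²) = 1.4880
L₀ = γL = 1.4880 × 273 = 406 m

L₀ ≈ 406 m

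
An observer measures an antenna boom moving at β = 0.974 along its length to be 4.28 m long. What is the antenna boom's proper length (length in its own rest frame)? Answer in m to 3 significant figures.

L₀ ≈ 18.9 m

γ = 1/√(1 − 0.974²) = 4.4141
L₀ = γL = 4.4141 × 4.28 = 18.9 m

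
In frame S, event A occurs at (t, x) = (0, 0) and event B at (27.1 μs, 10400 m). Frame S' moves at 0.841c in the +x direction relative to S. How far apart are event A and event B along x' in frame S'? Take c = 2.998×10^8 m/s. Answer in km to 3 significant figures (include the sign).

Δx' ≈ 6.59 km

γ = 1/√(1 − 0.841²) = 1.8483
Δx' = γ(Δx − vΔt) = 1.8483 × (10400 m − 0.841×(2.998×10^8 m/s)×27.1×10^-6 s)
= 1.8483 × (3567.2 m) = 6.59 km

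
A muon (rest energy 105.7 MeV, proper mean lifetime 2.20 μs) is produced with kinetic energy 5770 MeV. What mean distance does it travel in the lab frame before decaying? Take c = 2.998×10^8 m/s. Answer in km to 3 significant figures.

γ = 1 + K/(m₀c²) = 1 + 5770/105.7 = 55.588
β = √(1 − 1/γ²) = 0.99984
Dilated lifetime: γτ₀ = 55.588 × 2.20 μs = 122.29 μs
d = βc·γτ₀ = 0.99984 × (2.998×10^8 m/s) × 0.00012229 s = 36.7 km

d ≈ 36.7 km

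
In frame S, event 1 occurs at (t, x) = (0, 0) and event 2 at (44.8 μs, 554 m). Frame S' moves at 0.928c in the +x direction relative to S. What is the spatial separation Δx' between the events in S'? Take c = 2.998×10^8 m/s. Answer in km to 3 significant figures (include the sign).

γ = 1/√(1 − 0.928²) = 2.6840
Δx' = γ(Δx − vΔt) = 2.6840 × (554 m − 0.928×(2.998×10^8 m/s)×44.8×10^-6 s)
= 2.6840 × (-11910 m) = -32.0 km

Δx' ≈ -32.0 km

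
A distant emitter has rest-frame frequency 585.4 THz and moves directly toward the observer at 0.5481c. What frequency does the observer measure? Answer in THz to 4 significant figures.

Relativistic Doppler: f_obs = f_src √((1+β)/(1−β))
= 585.4 × √(1.54810/0.451900) = 585.4 × 1.85088 = 1084 THz

f_obs ≈ 1084 THz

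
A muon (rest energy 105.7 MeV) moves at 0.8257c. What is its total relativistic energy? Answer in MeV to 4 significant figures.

γ = 1/√(1 − 0.8257²) = 1.77271
E = γm₀c² = 1.77271 × 105.7 MeV = 187.4 MeV

E ≈ 187.4 MeV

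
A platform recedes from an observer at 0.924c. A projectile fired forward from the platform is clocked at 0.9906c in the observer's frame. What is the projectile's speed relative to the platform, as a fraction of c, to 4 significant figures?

Inverse velocity addition: u' = (u − v)/(1 − uv/c²)
= (0.9906 − 0.924)/(1 − 0.9906×0.924) = 0.06660/0.0846856 = 0.7864

u' ≈ 0.7864c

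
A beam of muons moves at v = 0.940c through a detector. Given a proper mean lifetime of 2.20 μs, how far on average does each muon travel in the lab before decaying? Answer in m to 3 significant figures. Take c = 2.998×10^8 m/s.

γ = 1/√(1 − 0.940²) = 2.9311
Dilated lifetime: Δt = γτ₀ = 2.9311 × 2.20 μs = 6.4483 μs
d = vΔt = 0.940c × 6.4483 μs = 2.8181×10^8 m/s × 6.4483×10^-6 s = 1820 m

d ≈ 1820 m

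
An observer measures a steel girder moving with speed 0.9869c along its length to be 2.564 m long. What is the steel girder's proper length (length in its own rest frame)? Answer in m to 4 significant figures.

γ = 1/√(1 − 0.9869²) = 6.19835
L₀ = γL = 6.19835 × 2.564 = 15.89 m

L₀ ≈ 15.89 m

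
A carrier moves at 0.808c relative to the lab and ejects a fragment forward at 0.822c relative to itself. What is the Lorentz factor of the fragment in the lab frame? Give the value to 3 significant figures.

γ ≈ 4.96

u_lab = (0.822 + 0.808)/(1 + 0.822×0.808) = 1.630/1.66418 = 0.979464
γ = 1/√(1 − 0.979464²) = 4.96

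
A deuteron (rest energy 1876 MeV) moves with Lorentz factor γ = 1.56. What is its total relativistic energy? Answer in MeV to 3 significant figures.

γ = 1.56 (given)
E = γm₀c² = 1.56 × 1876 MeV = 2930 MeV

E ≈ 2930 MeV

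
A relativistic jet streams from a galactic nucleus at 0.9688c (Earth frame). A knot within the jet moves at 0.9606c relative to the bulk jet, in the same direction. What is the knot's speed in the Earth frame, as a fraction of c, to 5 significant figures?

u ≈ 0.99936c

Relativistic velocity addition: u = (u' + v)/(1 + u'v/c²)
= (0.9606 + 0.9688)/(1 + 0.9606×0.9688) = 1.9294/1.930629 = 0.99936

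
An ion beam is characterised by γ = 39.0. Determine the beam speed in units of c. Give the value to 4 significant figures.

β ≈ 0.9997

β = √(1 − 1/γ²) = √(1 − 1/39.0²) = √(0.999343) = 0.9997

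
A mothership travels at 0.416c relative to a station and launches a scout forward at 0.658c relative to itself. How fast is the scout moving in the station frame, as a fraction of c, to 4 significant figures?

Compose boost 2: (0.658 + 0.416)/(1 + 0.658×0.416) = 1.074/1.27373 = 0.8432

u ≈ 0.8432c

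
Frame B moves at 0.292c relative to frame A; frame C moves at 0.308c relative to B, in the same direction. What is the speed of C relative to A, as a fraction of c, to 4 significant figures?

u ≈ 0.5505c

Compose boost 2: (0.308 + 0.292)/(1 + 0.308×0.292) = 0.6000/1.08994 = 0.5505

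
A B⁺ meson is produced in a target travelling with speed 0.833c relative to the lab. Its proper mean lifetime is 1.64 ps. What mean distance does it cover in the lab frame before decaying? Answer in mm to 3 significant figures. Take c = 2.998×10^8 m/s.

γ = 1/√(1 − 0.833²) = 1.8074
Dilated lifetime: Δt = γτ₀ = 1.8074 × 1.64 ps = 2.9642 ps
d = vΔt = 0.833c × 2.9642 ps = 2.4973×10^8 m/s × 2.9642×10^-12 s = 0.740 mm

d ≈ 0.740 mm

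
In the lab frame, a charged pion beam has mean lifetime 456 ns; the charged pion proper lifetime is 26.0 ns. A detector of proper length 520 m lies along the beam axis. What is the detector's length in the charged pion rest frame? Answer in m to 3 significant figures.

Time dilation ⇒ γ = Δt/τ₀ = 456/26.0 = 17.538
Length contraction: L = L₀/γ = 520/17.538 = 29.6 m

L ≈ 29.6 m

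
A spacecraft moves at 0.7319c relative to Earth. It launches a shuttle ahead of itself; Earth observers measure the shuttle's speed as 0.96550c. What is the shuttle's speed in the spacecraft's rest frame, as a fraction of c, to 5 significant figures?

u' ≈ 0.79632c

Inverse velocity addition: u' = (u − v)/(1 − uv/c²)
= (0.96550 − 0.7319)/(1 − 0.96550×0.7319) = 0.23360/0.2933505 = 0.79632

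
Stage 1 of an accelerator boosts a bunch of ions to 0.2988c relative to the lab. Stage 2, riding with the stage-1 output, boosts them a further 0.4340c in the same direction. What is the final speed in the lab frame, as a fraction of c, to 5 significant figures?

Compose boost 2: (0.4340 + 0.2988)/(1 + 0.4340×0.2988) = 0.73280/1.129679 = 0.64868

u ≈ 0.64868c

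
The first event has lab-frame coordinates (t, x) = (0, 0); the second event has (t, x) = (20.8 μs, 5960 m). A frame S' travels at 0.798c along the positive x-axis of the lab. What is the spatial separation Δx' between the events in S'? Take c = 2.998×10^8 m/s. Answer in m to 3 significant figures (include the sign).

Δx' ≈ 1630 m

γ = 1/√(1 − 0.798²) = 1.6593
Δx' = γ(Δx − vΔt) = 1.6593 × (5960 m − 0.798×(2.998×10^8 m/s)×20.8×10^-6 s)
= 1.6593 × (983.80 m) = 1630 m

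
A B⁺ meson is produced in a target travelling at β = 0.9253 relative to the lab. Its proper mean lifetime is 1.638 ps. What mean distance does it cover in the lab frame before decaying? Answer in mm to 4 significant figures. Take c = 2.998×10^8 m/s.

d ≈ 1.198 mm

γ = 1/√(1 − 0.9253²) = 2.63688
Dilated lifetime: Δt = γτ₀ = 2.63688 × 1.638 ps = 4.31921 ps
d = vΔt = 0.9253c × 4.31921 ps = 2.77405×10^8 m/s × 4.31921×10^-12 s = 1.198 mm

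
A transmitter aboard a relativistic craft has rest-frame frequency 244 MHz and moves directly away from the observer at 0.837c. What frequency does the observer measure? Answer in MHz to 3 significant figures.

Relativistic Doppler: f_obs = f_src √((1−β)/(1+β))
= 244 × √(0.16300/1.8370) = 244 × 0.29788 = 72.7 MHz

f_obs ≈ 72.7 MHz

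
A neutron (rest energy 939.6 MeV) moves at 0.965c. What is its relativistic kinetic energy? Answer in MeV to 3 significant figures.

K ≈ 2640 MeV

γ = 1/√(1 − 0.965²) = 3.8132
K = (γ − 1)m₀c² = (3.8132 − 1) × 939.6 MeV = 2.8132 × 939.6 MeV = 2640 MeV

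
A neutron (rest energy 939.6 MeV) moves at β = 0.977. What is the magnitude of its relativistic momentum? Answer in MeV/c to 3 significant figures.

γ = 1/√(1 − 0.977²) = 4.6896
p = γβm₀c = 4.6896 × 0.977 × 939.6 MeV/c = 4300 MeV/c

p ≈ 4300 MeV/c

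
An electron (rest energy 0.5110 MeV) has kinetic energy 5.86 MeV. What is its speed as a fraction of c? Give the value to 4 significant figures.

γ = 1 + K/(m₀c²) = 1 + 5.86/0.5110 = 12.4677
β = √(1 − 1/γ²) = 0.9968

β ≈ 0.9968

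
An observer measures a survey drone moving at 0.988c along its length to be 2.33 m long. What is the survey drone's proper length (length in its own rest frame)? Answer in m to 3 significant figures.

L₀ ≈ 15.1 m

γ = 1/√(1 − 0.988²) = 6.4744
L₀ = γL = 6.4744 × 2.33 = 15.1 m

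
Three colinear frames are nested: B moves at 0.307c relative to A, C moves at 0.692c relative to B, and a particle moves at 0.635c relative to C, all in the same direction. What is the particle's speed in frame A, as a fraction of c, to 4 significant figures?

u ≈ 0.9578c

Compose boost 2: (0.692 + 0.307)/(1 + 0.692×0.307) = 0.9990/1.21244 = 0.823956
Compose boost 3: (0.635 + 0.823956)/(1 + 0.635×0.823956) = 1.45896/1.52321 = 0.9578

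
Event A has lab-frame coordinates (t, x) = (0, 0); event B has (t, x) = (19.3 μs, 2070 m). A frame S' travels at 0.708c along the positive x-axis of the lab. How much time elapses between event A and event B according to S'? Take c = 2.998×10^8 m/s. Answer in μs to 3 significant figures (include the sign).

γ = 1/√(1 − 0.708²) = 1.4160
Δt' = γ(Δt − vΔx/c²) = 1.4160 × (19.3 μs − 0.708×2070 m / (2.998×10^8 m/s))
= 1.4160 × (14.412 μs) = 20.4 μs

Δt' ≈ 20.4 μs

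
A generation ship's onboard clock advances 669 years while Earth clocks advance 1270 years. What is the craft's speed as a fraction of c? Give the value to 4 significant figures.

γ = Δt/τ₀ = 1270/669 = 1.89836
β = √(1 − 1/γ²) = √(1 − 1/1.89836²) = 0.8500

β ≈ 0.8500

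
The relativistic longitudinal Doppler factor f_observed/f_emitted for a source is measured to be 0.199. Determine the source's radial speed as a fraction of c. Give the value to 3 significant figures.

β ≈ 0.924

f_obs/f_src = √((1−β)/(1+β)) = 0.199  ⇒  (1−β)/(1+β) = 0.039601
β = |1 − D²|/(1 + D²) = |1 − 0.039601|/(1 + 0.039601) = 0.924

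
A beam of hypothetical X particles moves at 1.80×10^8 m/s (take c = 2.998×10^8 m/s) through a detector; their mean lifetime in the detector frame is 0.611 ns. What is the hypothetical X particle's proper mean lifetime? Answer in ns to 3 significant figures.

τ₀ ≈ 0.489 ns

β = v/c = 1.80×10^8 / 2.998×10^8 = 0.60040
γ = 1/√(1 − 0.60040²) = 1.2505
Proper time: τ₀ = Δt/γ = 0.611/1.2505 = 0.489 ns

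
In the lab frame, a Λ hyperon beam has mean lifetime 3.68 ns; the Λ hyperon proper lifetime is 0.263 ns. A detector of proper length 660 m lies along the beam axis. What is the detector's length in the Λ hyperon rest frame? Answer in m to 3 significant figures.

L ≈ 47.2 m

Time dilation ⇒ γ = Δt/τ₀ = 3.68/0.263 = 13.992
Length contraction: L = L₀/γ = 660/13.992 = 47.2 m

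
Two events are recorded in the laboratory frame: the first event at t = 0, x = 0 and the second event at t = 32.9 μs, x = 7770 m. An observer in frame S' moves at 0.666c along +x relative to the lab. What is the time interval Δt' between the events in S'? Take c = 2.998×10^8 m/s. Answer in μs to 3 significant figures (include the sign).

γ = 1/√(1 − 0.666²) = 1.3406
Δt' = γ(Δt − vΔx/c²) = 1.3406 × (32.9 μs − 0.666×7770 m / (2.998×10^8 m/s))
= 1.3406 × (15.639 μs) = 21.0 μs

Δt' ≈ 21.0 μs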